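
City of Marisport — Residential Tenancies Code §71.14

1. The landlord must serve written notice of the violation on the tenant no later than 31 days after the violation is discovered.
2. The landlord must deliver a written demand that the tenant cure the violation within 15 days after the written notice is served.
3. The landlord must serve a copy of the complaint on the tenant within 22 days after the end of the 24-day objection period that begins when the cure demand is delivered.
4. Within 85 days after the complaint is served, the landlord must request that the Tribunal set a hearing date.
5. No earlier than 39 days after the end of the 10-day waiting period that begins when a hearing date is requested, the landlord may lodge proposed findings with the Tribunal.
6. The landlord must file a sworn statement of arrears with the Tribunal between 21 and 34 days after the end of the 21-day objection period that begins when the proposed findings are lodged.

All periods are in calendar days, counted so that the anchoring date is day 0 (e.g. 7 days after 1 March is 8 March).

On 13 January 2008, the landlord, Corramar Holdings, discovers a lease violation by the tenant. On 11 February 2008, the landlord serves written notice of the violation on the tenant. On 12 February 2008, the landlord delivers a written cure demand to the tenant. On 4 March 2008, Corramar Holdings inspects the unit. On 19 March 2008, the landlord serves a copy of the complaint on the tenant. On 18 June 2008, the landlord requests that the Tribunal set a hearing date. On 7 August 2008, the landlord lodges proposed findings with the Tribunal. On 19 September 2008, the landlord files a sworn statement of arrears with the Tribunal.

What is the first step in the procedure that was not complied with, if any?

Step 4

Step 1: 31 days after 13 January 2008 (when the violation is discovered) is 13 February 2008; 11 February 2008 is within that limit.
Step 2: 15 days after 11 February 2008 (when the written notice is served) is 26 February 2008; 12 February 2008 is within that limit.
Step 3: 22 days after 7 March 2008 (end of the 24-day objection period, which began when the cure demand is delivered on 12 February 2008) is 29 March 2008; 19 March 2008 is within that limit.
Step 4: 85 days after 19 March 2008 (when the complaint is served) is 12 June 2008; 18 June 2008 misses that deadline by 6 days.
The procedure was therefore not followed at step 4.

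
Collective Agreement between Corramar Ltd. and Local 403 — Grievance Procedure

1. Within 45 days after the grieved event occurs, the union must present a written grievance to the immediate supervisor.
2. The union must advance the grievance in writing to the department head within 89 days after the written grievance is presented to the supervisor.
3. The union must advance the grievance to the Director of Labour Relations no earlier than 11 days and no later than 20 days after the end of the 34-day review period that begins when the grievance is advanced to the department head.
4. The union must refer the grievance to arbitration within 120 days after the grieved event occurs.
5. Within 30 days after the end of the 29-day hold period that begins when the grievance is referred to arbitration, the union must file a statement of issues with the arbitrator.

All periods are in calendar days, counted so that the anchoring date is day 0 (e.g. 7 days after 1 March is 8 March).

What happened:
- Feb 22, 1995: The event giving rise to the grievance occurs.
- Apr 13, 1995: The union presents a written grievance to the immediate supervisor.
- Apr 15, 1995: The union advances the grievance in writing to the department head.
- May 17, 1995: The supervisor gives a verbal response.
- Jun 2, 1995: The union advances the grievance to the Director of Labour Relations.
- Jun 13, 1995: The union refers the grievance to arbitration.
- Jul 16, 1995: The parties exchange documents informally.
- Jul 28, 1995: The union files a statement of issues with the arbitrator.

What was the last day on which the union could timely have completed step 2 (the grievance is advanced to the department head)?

Step 2 runs from Apr 13, 1995, when the written grievance is presented to the supervisor. 89 days after Apr 13, 1995 is Jul 11, 1995.

Jul 11, 1995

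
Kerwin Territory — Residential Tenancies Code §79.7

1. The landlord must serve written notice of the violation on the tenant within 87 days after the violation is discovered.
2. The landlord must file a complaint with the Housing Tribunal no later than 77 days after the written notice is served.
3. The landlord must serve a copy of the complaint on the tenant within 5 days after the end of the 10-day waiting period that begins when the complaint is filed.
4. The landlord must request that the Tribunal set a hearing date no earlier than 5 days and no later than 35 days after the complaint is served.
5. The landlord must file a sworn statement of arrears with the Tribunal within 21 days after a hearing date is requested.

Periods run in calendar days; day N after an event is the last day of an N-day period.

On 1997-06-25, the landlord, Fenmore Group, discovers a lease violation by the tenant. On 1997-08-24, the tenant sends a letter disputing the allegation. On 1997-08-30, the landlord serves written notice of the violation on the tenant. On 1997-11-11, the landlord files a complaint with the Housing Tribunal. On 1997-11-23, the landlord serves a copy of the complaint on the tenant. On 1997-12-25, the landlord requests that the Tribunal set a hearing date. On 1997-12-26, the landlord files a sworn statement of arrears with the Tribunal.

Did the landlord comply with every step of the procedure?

Yes

Step 1: 87 days after 1997-06-25 (when the violation is discovered) is 1997-09-20; completed 1997-08-30, before the deadline.
Step 2: 77 days after 1997-08-30 (when the written notice is served) is 1997-11-15; completed 1997-11-11, before the deadline.
Step 3: 5 days after 1997-11-21 (end of the 10-day waiting period, which began when the complaint is filed on 1997-11-11) is 1997-11-26; completed 1997-11-23, before the deadline.
Step 4: the window is 5–35 days after 1997-11-23 (when the complaint is served), so 1997-11-28 through 1997-12-28; done 1997-12-25 — within the window.
Step 5: 21 days after 1997-12-25 (when a hearing date is requested) is 1998-01-15; completed 1997-12-26, before the deadline.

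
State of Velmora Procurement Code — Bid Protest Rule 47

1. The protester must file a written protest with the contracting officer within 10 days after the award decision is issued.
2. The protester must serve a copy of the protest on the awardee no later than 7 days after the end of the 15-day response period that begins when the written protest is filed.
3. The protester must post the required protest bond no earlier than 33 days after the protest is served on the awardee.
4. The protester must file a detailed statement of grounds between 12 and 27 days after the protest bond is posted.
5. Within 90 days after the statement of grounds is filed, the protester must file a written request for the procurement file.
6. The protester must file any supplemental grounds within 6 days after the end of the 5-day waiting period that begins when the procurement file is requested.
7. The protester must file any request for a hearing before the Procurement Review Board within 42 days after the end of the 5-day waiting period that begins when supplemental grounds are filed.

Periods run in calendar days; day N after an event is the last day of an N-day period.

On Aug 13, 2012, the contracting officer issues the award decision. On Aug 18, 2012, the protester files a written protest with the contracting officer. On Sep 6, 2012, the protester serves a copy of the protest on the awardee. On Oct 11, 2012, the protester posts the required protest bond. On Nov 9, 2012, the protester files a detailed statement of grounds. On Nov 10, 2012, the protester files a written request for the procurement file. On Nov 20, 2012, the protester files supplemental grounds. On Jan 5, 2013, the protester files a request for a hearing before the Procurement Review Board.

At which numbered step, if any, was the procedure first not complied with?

Step 4

(1) due by Aug 13, 2012 + 10 days = Aug 23, 2012; Aug 18, 2012 is within that limit.
(2) due by Sep 2, 2012 + 7 days = Sep 9, 2012; Sep 6, 2012 is within that limit.
(3) permitted from Sep 6, 2012 + 33 days = Oct 9, 2012 onward; done Oct 11, 2012, after the minimum wait.
(4) the permitted window runs from Oct 11, 2012 + 12 = Oct 23, 2012 to Oct 11, 2012 + 27 = Nov 7, 2012; done Nov 9, 2012 — 2 days after the window closed.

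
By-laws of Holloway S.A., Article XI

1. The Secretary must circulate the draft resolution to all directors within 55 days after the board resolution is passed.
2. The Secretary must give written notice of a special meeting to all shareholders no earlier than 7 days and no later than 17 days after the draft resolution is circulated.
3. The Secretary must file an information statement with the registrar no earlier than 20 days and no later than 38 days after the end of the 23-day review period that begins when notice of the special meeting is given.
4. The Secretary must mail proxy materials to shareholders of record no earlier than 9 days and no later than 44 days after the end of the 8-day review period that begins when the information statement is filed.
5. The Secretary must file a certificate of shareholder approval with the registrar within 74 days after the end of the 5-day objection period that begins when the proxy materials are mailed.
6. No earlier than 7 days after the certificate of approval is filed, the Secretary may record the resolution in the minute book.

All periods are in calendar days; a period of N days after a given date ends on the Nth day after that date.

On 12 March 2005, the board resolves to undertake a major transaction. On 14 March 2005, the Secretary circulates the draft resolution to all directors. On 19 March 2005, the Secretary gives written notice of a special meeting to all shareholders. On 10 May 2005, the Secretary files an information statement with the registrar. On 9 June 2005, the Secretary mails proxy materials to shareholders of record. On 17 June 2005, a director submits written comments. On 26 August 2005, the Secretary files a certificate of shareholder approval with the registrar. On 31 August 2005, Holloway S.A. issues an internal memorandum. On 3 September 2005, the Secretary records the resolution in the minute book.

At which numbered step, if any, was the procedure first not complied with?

Step 2

Step 1 — counting 55 days from 12 March 2005 (when the board resolution is passed) gives a deadline of 6 May 2005; done 14 March 2005 — timely.
Step 2 — 7 and 17 days from 14 March 2005 (when the draft resolution is circulated) are 21 March 2005 and 31 March 2005 respectively; done 19 March 2005 — 2 days before the window opened.
That is the first point of non-compliance.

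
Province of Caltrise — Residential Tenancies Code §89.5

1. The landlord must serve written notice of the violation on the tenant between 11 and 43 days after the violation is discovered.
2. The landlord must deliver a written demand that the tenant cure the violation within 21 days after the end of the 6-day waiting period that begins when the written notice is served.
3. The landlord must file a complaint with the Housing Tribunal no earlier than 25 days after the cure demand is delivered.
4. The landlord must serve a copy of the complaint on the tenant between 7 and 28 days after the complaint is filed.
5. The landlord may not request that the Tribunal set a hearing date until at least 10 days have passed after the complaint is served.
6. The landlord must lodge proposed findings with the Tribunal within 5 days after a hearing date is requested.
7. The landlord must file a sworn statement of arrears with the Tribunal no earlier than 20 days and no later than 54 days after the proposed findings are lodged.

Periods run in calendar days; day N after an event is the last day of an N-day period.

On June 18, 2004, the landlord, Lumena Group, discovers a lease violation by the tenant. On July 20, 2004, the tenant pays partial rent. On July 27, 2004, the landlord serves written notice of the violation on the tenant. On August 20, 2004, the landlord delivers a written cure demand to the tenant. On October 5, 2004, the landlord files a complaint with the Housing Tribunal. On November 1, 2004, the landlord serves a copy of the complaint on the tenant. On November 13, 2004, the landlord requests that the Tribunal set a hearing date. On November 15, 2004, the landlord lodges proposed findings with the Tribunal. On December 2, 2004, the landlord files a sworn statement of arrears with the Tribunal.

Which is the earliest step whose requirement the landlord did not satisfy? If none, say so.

Step 1: the window is 11–43 days after June 18, 2004 (when the violation is discovered), so June 29, 2004 through July 31, 2004; done July 27, 2004, which is between those dates.
Step 2: 21 days after August 2, 2004 (end of the 6-day waiting period, which began when the written notice is served on July 27, 2004) is August 23, 2004; completed August 20, 2004, before the deadline.
Step 3: the earliest permitted date is 25 days after August 20, 2004 (when the cure demand is delivered), i.e. September 14, 2004; done October 5, 2004 — permitted.
Step 4: the window is 7–28 days after October 5, 2004 (when the complaint is filed), so October 12, 2004 through November 2, 2004; done November 1, 2004 — within the window.
Step 5: the earliest permitted date is 10 days after November 1, 2004 (when the complaint is served), i.e. November 11, 2004; November 13, 2004 is on or after that date.
Step 6: 5 days after November 13, 2004 (when a hearing date is requested) is November 18, 2004; done November 15, 2004 — timely.
Step 7: the window is 20–54 days after November 15, 2004 (when the proposed findings are lodged), so December 5, 2004 through January 8, 2005; December 2, 2004 is 3 days too early.

Step 7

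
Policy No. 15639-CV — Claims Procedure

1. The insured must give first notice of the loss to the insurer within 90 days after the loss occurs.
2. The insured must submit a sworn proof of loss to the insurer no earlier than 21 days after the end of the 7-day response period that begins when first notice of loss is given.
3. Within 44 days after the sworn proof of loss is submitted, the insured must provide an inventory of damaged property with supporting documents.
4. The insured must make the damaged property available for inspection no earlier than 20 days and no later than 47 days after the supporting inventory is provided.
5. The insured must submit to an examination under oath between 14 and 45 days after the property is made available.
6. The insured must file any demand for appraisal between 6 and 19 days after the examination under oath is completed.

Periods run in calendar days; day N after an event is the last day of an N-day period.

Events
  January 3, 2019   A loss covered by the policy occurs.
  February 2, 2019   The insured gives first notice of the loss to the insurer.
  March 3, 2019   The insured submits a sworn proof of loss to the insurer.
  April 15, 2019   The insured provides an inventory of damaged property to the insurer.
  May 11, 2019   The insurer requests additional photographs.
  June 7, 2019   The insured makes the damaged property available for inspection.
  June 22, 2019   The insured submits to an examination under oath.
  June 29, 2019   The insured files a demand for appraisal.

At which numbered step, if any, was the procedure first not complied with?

(1) due by January 3, 2019 + 90 days = April 3, 2019; February 2, 2019 is within that limit.
(2) permitted from February 9, 2019 + 21 days = March 2, 2019 onward; done March 3, 2019 — permitted.
(3) due by March 3, 2019 + 44 days = April 16, 2019; done April 15, 2019 — timely.
(4) the permitted window runs from April 15, 2019 + 20 = May 5, 2019 to April 15, 2019 + 47 = June 1, 2019; June 7, 2019 is 6 days past the end of the window.
That is the first point of non-compliance.

Step 4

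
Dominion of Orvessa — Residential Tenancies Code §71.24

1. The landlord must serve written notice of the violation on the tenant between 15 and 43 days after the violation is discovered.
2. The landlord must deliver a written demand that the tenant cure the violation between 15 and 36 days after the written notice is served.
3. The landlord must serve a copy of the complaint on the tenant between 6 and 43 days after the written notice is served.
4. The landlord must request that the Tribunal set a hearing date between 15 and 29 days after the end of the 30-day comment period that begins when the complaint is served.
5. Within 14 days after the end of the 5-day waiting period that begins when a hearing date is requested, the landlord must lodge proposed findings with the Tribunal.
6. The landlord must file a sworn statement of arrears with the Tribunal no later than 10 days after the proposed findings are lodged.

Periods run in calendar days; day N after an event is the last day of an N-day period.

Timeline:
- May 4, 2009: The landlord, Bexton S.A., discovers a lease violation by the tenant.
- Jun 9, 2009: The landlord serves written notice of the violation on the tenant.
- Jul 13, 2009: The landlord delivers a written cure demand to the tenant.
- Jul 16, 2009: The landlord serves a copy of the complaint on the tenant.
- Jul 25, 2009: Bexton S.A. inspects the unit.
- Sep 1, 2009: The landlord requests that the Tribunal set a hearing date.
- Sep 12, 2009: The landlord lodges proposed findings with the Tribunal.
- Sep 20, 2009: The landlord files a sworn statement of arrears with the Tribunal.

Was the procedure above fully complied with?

Step 1 — 15 and 43 days from May 4, 2009 (when the violation is discovered) are May 19, 2009 and Jun 16, 2009 respectively; done Jun 9, 2009 — within the window.
Step 2 — 15 and 36 days from Jun 9, 2009 (when the written notice is served) are Jun 24, 2009 and Jul 15, 2009 respectively; done Jul 13, 2009, which is between those dates.
Step 3 — 6 and 43 days from Jun 9, 2009 (when the written notice is served) are Jun 15, 2009 and Jul 22, 2009 respectively; done Jul 16, 2009, which is between those dates.
Step 4 — 15 and 29 days from Aug 15, 2009 (end of the 30-day comment period, which began when the complaint is served on Jul 16, 2009) are Aug 30, 2009 and Sep 13, 2009 respectively; Sep 1, 2009 falls inside that range.
Step 5 — counting 14 days from Sep 6, 2009 (end of the 5-day waiting period, which began when a hearing date is requested on Sep 1, 2009) gives a deadline of Sep 20, 2009; done Sep 12, 2009 — timely.
Step 6 — counting 10 days from Sep 12, 2009 (when the proposed findings are lodged) gives a deadline of Sep 22, 2009; completed Sep 20, 2009, before the deadline.

Yes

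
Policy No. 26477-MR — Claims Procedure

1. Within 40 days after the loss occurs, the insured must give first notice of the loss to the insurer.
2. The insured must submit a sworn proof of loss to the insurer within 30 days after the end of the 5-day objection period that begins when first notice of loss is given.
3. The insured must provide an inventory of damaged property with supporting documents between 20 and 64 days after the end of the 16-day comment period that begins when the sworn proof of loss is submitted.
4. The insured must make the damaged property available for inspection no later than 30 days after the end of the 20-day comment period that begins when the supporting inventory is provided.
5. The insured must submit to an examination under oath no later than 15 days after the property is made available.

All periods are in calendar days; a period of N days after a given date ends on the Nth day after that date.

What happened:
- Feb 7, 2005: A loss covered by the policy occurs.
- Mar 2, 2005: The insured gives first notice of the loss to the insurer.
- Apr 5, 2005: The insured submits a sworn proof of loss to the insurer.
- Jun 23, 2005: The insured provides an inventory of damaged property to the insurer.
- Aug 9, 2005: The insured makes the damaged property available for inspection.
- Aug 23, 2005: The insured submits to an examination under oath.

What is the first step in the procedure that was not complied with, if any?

None — every step was satisfied

Step 1 — counting 40 days from Feb 7, 2005 (when the loss occurs) gives a deadline of Mar 19, 2005; done Mar 2, 2005 — timely.
Step 2 — counting 30 days from Mar 7, 2005 (end of the 5-day objection period, which began when first notice of loss is given on Mar 2, 2005) gives a deadline of Apr 6, 2005; Apr 5, 2005 is within that limit.
Step 3 — 20 and 64 days from Apr 21, 2005 (end of the 16-day comment period, which began when the sworn proof of loss is submitted on Apr 5, 2005) are May 11, 2005 and Jun 24, 2005 respectively; done Jun 23, 2005, which is between those dates.
Step 4 — counting 30 days from Jul 13, 2005 (end of the 20-day comment period, which began when the supporting inventory is provided on Jun 23, 2005) gives a deadline of Aug 12, 2005; done Aug 9, 2005 — timely.
Step 5 — counting 15 days from Aug 9, 2005 (when the property is made available) gives a deadline of Aug 24, 2005; Aug 23, 2005 is within that limit.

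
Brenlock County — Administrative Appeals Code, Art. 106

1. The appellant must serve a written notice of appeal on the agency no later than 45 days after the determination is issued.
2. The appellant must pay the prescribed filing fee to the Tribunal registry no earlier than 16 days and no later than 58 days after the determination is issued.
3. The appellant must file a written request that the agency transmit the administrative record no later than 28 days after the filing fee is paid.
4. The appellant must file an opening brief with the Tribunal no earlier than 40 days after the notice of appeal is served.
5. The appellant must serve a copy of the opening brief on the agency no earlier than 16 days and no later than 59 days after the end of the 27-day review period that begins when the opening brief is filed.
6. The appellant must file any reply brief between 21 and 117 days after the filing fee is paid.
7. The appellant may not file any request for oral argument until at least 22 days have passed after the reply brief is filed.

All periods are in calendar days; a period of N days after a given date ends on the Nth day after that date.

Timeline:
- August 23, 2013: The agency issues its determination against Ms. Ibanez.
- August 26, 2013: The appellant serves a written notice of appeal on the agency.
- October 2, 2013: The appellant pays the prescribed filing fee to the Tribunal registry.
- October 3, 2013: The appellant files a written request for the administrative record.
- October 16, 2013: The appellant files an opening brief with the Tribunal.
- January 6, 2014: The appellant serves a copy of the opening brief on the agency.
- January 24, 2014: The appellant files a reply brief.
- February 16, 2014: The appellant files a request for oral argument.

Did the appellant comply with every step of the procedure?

(1) due by August 23, 2013 + 45 days = October 7, 2013; done August 26, 2013 — timely.
(2) the permitted window runs from August 23, 2013 + 16 = September 8, 2013 to August 23, 2013 + 58 = October 20, 2013; October 2, 2013 falls inside that range.
(3) due by October 2, 2013 + 28 days = October 30, 2013; done October 3, 2013 — timely.
(4) permitted from August 26, 2013 + 40 days = October 5, 2013 onward; done October 16, 2013 — permitted.
(5) the permitted window runs from November 12, 2013 + 16 = November 28, 2013 to November 12, 2013 + 59 = January 10, 2014; done January 6, 2014 — within the window.
(6) the permitted window runs from October 2, 2013 + 21 = October 23, 2013 to October 2, 2013 + 117 = January 27, 2014; done January 24, 2014 — within the window.
(7) permitted from January 24, 2014 + 22 days = February 15, 2014 onward; February 16, 2014 is on or after that date.

Yes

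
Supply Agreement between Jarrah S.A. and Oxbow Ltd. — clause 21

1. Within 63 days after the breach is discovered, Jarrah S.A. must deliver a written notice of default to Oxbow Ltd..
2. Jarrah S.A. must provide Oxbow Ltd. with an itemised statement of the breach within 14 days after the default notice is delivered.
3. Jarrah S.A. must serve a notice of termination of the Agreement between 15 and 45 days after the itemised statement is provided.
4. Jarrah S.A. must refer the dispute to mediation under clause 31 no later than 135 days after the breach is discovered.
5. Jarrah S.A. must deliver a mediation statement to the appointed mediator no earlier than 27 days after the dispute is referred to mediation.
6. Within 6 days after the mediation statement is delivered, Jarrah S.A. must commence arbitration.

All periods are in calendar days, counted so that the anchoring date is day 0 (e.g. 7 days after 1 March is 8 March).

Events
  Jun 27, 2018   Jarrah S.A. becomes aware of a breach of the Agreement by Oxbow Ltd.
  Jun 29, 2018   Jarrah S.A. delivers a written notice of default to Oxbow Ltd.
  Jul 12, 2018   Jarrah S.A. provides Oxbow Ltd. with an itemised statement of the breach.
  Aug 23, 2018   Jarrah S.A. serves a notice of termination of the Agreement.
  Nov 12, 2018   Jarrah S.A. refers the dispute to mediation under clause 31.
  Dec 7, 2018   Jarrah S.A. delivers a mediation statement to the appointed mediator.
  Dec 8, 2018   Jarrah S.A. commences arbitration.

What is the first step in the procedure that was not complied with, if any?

Step 1: 63 days after Jun 27, 2018 (when the breach is discovered) is Aug 29, 2018; Jun 29, 2018 is within that limit.
Step 2: 14 days after Jun 29, 2018 (when the default notice is delivered) is Jul 13, 2018; done Jul 12, 2018 — timely.
Step 3: the window is 15–45 days after Jul 12, 2018 (when the itemised statement is provided), so Jul 27, 2018 through Aug 26, 2018; done Aug 23, 2018, which is between those dates.
Step 4: 135 days after Jun 27, 2018 (when the breach is discovered) is Nov 9, 2018; Nov 12, 2018 misses that deadline by 3 days.
The analysis stops there.

Step 4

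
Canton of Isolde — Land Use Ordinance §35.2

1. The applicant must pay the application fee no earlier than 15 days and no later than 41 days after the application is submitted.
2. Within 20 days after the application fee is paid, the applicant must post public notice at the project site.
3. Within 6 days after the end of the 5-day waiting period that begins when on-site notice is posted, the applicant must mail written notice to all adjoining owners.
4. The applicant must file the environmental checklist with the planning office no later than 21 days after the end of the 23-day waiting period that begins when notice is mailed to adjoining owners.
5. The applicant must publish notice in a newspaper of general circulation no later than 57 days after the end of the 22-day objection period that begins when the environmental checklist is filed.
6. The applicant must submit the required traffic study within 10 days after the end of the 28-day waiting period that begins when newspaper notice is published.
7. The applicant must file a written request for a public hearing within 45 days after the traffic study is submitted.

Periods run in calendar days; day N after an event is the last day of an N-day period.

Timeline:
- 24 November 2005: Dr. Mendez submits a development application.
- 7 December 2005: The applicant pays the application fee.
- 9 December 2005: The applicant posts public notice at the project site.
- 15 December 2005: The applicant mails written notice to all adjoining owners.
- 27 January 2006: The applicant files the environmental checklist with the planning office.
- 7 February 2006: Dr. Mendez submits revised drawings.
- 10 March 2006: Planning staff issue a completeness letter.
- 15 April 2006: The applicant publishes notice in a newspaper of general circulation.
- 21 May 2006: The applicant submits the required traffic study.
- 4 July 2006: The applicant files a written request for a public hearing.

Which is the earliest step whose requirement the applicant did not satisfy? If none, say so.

Step 1: the window is 15–41 days after 24 November 2005 (when the application is submitted), so 9 December 2005 through 4 January 2006; done 7 December 2005 — 2 days before the window opened.
No need to go further; step 1 was not satisfied.

Step 1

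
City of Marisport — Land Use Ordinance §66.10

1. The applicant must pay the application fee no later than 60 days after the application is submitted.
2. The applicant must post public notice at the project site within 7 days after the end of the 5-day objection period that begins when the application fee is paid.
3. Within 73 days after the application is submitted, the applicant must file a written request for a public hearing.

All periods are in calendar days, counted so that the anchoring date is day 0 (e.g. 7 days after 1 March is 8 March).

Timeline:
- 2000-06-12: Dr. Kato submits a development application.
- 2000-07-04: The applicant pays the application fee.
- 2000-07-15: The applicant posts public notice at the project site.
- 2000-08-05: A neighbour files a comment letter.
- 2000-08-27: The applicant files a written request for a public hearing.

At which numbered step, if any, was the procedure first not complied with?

Step 3

Step 1 — counting 60 days from 2000-06-12 (when the application is submitted) gives a deadline of 2000-08-11; done 2000-07-04 — timely.
Step 2 — counting 7 days from 2000-07-09 (end of the 5-day objection period, which began when the application fee is paid on 2000-07-04) gives a deadline of 2000-07-16; completed 2000-07-15, before the deadline.
Step 3 — counting 73 days from 2000-06-12 (when the application is submitted) gives a deadline of 2000-08-24; not done until 2000-08-27, 3 days after the deadline.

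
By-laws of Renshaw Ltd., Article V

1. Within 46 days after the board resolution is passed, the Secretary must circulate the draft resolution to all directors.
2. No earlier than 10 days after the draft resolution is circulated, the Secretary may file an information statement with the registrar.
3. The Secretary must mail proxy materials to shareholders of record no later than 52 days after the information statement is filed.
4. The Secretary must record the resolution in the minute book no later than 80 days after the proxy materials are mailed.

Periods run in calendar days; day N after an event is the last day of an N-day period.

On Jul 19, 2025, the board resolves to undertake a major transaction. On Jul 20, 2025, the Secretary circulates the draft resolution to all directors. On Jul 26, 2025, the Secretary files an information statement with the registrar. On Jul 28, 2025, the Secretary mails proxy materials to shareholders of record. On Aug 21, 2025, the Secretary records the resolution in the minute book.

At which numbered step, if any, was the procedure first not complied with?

Step 2

(1) due by Jul 19, 2025 + 46 days = Sep 3, 2025; Jul 20, 2025 is within that limit.
(2) permitted from Jul 20, 2025 + 10 days = Jul 30, 2025 onward; acted on Jul 26, 2025, 4 days prematurely.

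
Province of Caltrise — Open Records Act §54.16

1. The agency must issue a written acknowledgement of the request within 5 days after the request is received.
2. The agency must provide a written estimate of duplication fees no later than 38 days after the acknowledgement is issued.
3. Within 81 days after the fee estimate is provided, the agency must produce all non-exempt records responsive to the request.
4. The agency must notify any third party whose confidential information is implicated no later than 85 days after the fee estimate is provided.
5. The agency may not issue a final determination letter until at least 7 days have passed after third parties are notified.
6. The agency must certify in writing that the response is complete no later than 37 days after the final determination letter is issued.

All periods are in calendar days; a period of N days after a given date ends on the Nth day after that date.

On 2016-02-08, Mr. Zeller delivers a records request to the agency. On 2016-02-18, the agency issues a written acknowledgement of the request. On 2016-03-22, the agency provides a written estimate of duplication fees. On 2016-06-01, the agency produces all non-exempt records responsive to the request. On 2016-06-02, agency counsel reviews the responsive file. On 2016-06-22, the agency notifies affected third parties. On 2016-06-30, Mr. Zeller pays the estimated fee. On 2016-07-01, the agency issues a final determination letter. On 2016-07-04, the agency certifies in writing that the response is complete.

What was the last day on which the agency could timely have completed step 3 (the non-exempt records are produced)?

Step 3 runs from 2016-03-22, when the fee estimate is provided. 81 days after 2016-03-22 is 2016-06-11.

2016-06-11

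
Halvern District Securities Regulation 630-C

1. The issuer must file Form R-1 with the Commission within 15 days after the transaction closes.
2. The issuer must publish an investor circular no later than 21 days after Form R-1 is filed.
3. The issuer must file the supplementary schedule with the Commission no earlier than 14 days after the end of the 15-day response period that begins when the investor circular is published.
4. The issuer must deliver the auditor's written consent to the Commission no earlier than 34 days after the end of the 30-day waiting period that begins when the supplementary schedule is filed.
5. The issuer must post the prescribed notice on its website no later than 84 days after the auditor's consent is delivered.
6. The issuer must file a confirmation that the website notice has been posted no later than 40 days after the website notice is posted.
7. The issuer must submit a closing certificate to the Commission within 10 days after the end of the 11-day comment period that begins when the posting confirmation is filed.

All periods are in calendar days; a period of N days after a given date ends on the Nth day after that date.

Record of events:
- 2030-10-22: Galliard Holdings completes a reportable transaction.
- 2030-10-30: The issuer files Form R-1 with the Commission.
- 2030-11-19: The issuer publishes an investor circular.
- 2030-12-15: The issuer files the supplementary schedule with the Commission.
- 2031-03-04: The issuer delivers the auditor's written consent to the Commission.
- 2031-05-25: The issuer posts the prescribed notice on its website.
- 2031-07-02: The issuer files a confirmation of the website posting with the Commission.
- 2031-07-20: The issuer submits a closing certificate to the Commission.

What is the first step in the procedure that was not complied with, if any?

Step 3

Step 1 — counting 15 days from 2030-10-22 (when the transaction closes) gives a deadline of 2030-11-06; done 2030-10-30 — timely.
Step 2 — counting 21 days from 2030-10-30 (when Form R-1 is filed) gives a deadline of 2030-11-20; done 2030-11-19 — timely.
Step 3 — must wait 14 days from 2030-12-04 (end of the 15-day response period, which began when the investor circular is published on 2030-11-19), so not before 2030-12-18; acted on 2030-12-15, 3 days prematurely.
That is the first point of non-compliance.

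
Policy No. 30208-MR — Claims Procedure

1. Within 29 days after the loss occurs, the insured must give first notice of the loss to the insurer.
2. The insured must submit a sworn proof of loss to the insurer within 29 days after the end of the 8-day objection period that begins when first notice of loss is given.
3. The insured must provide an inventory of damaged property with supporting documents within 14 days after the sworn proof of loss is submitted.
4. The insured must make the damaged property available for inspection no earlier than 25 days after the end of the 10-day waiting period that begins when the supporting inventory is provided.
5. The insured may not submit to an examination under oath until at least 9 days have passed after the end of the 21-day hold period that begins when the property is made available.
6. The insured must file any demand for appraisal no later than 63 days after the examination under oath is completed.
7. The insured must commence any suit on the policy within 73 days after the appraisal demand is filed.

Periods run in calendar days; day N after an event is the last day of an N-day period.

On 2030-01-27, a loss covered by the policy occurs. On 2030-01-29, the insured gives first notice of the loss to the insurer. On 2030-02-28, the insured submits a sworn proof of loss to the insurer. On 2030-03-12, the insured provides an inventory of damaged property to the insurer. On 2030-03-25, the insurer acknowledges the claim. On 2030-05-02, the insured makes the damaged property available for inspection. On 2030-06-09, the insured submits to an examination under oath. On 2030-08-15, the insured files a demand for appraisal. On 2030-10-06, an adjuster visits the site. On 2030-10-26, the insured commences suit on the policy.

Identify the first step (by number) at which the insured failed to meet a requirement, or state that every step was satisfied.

(1) due by 2030-01-27 + 29 days = 2030-02-25; done 2030-01-29 — timely.
(2) due by 2030-02-06 + 29 days = 2030-03-07; 2030-02-28 is within that limit.
(3) due by 2030-02-28 + 14 days = 2030-03-14; 2030-03-12 is within that limit.
(4) permitted from 2030-03-22 + 25 days = 2030-04-16 onward; done 2030-05-02 — permitted.
(5) permitted from 2030-05-23 + 9 days = 2030-06-01 onward; done 2030-06-09, after the minimum wait.
(6) due by 2030-06-09 + 63 days = 2030-08-11; 2030-08-15 misses that deadline by 4 days.

Step 6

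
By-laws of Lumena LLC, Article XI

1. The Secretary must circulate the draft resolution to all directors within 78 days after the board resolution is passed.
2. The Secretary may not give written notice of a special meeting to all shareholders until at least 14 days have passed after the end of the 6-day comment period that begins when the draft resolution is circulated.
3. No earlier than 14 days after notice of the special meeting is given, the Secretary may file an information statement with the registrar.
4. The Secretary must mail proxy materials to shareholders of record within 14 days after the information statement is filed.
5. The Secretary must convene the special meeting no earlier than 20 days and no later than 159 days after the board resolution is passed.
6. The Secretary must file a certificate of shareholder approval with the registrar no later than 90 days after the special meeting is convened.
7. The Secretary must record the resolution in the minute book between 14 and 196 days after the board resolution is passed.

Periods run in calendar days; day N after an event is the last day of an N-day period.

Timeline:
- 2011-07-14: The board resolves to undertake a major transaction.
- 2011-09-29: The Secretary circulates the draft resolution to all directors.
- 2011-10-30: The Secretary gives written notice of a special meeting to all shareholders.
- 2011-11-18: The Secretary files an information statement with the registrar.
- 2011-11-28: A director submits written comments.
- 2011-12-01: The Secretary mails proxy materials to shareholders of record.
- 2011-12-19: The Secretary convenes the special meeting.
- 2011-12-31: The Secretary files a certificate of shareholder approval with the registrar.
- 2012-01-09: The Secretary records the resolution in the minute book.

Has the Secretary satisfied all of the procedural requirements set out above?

Yes

Step 1: 78 days after 2011-07-14 (when the board resolution is passed) is 2011-09-30; done 2011-09-29 — timely.
Step 2: the earliest permitted date is 14 days after 2011-10-05 (end of the 6-day comment period, which began when the draft resolution is circulated on 2011-09-29), i.e. 2011-10-19; done 2011-10-30, after the minimum wait.
Step 3: the earliest permitted date is 14 days after 2011-10-30 (when notice of the special meeting is given), i.e. 2011-11-13; 2011-11-18 is on or after that date.
Step 4: 14 days after 2011-11-18 (when the information statement is filed) is 2011-12-02; done 2011-12-01 — timely.
Step 5: the window is 20–159 days after 2011-07-14 (when the board resolution is passed), so 2011-08-03 through 2011-12-20; 2011-12-19 falls inside that range.
Step 6: 90 days after 2011-12-19 (when the special meeting is convened) is 2012-03-18; done 2011-12-31 — timely.
Step 7: the window is 14–196 days after 2011-07-14 (when the board resolution is passed), so 2011-07-28 through 2012-01-26; done 2012-01-09, which is between those dates.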